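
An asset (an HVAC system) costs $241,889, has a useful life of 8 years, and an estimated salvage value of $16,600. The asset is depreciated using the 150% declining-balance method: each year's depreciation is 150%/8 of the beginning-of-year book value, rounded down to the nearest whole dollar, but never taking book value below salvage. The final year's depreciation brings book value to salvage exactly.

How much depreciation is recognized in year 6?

Depreciable base = $241,889 − $16,600 = $225,289.
Year 1: ⌊$241,889 × 150%/8⌋ = $45,354. Book value $196,535.
Year 2: ⌊$196,535 × 150%/8⌋ = $36,850. Book value $159,685.
Year 3: ⌊$159,685 × 150%/8⌋ = $29,940. Book value $129,745.
Year 4: ⌊$129,745 × 150%/8⌋ = $24,327. Book value $105,418.
Year 5: ⌊$105,418 × 150%/8⌋ = $19,765. Book value $85,653.
Year 6: ⌊$85,653 × 150%/8⌋ = $16,059. Book value $69,594.

$16,059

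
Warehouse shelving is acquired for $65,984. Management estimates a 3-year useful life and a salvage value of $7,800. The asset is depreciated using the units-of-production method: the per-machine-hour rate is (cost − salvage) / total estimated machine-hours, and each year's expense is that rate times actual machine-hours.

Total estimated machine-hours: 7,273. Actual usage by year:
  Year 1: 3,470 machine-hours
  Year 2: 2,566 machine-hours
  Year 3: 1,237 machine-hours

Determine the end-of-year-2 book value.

$17,696

Depreciable base = $65,984 − $7,800 = $58,184.
Rate = $58,184 / 7,273 machine-hours = $8 per machine-hour.
Year 1: 3,470 × $8 = $27,760. Book value $38,224.
Year 2: 2,566 × $8 = $20,528. Book value $17,696.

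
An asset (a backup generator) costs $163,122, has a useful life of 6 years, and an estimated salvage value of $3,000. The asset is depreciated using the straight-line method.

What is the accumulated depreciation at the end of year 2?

$53,374

Depreciable base = $163,122 − $3,000 = $160,122.
Annual expense = $160,122 / 6 = $26,687.
End of year 1: book value $136,435.
End of year 2: book value $109,748.
Accumulated through year 2 = $163,122 − $109,748 = $53,374.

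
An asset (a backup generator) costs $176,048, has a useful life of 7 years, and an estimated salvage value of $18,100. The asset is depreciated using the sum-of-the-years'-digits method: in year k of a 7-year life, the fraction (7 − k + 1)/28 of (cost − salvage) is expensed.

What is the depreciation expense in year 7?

Depreciable base = $176,048 − $18,100 = $157,948.
Sum of the years' digits = 7+6+5+4+3+2+1 = 28.
Year 1: $157,948 × 7/28 = $39,487. Book value $136,561.
Year 2: $157,948 × 6/28 = $33,846. Book value $102,715.
Year 3: $157,948 × 5/28 = $28,205. Book value $74,510.
Year 4: $157,948 × 4/28 = $22,564. Book value $51,946.
Year 5: $157,948 × 3/28 = $16,923. Book value $35,023.
Year 6: $157,948 × 2/28 = $11,282. Book value $23,741.
Year 7: $157,948 × 1/28 = $5,641. Book value $18,100.

$5,641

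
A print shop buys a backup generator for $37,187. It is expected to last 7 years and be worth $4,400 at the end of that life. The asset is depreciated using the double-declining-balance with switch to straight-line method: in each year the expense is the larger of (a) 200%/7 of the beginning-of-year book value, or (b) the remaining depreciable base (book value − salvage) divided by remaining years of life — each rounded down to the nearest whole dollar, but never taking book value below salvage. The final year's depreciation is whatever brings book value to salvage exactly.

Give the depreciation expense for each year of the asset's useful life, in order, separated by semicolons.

$10,624; $7,589; $5,421; $3,872; $2,766; $1,975; $540

Depreciable base = $37,187 − $4,400 = $32,787.
Year 1: DB = ⌊$37,187 × 200%/7⌋ = $10,624; SL = ⌊$32,787/7⌋ = $4,683 → take DB $10,624. Book value $26,563.
Year 2: DB = ⌊$26,563 × 200%/7⌋ = $7,589; SL = ⌊$22,163/6⌋ = $3,693 → take DB $7,589. Book value $18,974.
Year 3: DB = ⌊$18,974 × 200%/7⌋ = $5,421; SL = ⌊$14,574/5⌋ = $2,914 → take DB $5,421. Book value $13,553.
Year 4: DB = ⌊$13,553 × 200%/7⌋ = $3,872; SL = ⌊$9,153/4⌋ = $2,288 → take DB $3,872. Book value $9,681.
Year 5: DB = ⌊$9,681 × 200%/7⌋ = $2,766; SL = ⌊$5,281/3⌋ = $1,760 → take DB $2,766. Book value $6,915.
Year 6: DB = ⌊$6,915 × 200%/7⌋ = $1,975; SL = ⌊$2,515/2⌋ = $1,257 → take DB $1,975. Book value $4,940.
Year 7 (final): $4,940 − $4,400 = $540. Book value $4,400.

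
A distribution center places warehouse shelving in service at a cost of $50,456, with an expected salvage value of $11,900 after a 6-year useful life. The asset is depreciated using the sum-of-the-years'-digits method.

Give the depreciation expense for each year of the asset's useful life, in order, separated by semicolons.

Depreciable base = $50,456 − $11,900 = $38,556.
Sum of the years' digits = 6+5+4+3+2+1 = 21.
Year 1: $38,556 × 6/21 = $11,016. Book value $39,440.
Year 2: $38,556 × 5/21 = $9,180. Book value $30,260.
Year 3: $38,556 × 4/21 = $7,344. Book value $22,916.
Year 4: $38,556 × 3/21 = $5,508. Book value $17,408.
Year 5: $38,556 × 2/21 = $3,672. Book value $13,736.
Year 6: $38,556 × 1/21 = $1,836. Book value $11,900.

$11,016; $9,180; $7,344; $5,508; $3,672; $1,836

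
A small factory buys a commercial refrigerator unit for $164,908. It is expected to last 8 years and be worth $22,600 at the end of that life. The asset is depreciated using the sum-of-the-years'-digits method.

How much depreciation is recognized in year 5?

$15,812

Depreciable base = $164,908 − $22,600 = $142,308.
Sum of the years' digits = 8+7+6+5+4+3+2+1 = 36.
Year 1: $142,308 × 8/36 = $31,624. Book value $133,284.
Year 2: $142,308 × 7/36 = $27,671. Book value $105,613.
Year 3: $142,308 × 6/36 = $23,718. Book value $81,895.
Year 4: $142,308 × 5/36 = $19,765. Book value $62,130.
Year 5: $142,308 × 4/36 = $15,812. Book value $46,318.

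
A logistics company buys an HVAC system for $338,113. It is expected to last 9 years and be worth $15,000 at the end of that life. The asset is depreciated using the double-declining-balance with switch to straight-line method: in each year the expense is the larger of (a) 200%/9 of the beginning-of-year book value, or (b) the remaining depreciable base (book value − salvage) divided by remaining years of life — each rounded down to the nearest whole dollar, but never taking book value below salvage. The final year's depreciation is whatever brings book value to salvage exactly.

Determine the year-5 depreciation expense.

$27,496

Depreciable base = $338,113 − $15,000 = $323,113.
Year 1: DB = ⌊$338,113 × 200%/9⌋ = $75,136; SL = ⌊$323,113/9⌋ = $35,901 → take DB $75,136. Book value $262,977.
Year 2: DB = ⌊$262,977 × 200%/9⌋ = $58,439; SL = ⌊$247,977/8⌋ = $30,997 → take DB $58,439. Book value $204,538.
Year 3: DB = ⌊$204,538 × 200%/9⌋ = $45,452; SL = ⌊$189,538/7⌋ = $27,076 → take DB $45,452. Book value $159,086.
Year 4: DB = ⌊$159,086 × 200%/9⌋ = $35,352; SL = ⌊$144,086/6⌋ = $24,014 → take DB $35,352. Book value $123,734.
Year 5: DB = ⌊$123,734 × 200%/9⌋ = $27,496; SL = ⌊$108,734/5⌋ = $21,746 → take DB $27,496. Book value $96,238.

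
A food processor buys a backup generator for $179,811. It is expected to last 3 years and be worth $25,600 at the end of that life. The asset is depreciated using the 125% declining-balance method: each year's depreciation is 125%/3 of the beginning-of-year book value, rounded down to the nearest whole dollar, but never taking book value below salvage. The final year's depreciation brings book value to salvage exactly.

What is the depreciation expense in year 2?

$43,704

Depreciable base = $179,811 − $25,600 = $154,211.
Year 1: ⌊$179,811 × 125%/3⌋ = $74,921. Book value $104,890.
Year 2: ⌊$104,890 × 125%/3⌋ = $43,704. Book value $61,186.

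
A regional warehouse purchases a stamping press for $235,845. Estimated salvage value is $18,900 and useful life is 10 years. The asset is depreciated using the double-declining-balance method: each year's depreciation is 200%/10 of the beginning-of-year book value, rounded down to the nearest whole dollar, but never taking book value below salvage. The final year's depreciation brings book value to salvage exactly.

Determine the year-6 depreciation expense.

Depreciable base = $235,845 − $18,900 = $216,945.
Year 1: ⌊$235,845 × 200%/10⌋ = $47,169. Book value $188,676.
Year 2: ⌊$188,676 × 200%/10⌋ = $37,735. Book value $150,941.
Year 3: ⌊$150,941 × 200%/10⌋ = $30,188. Book value $120,753.
Year 4: ⌊$120,753 × 200%/10⌋ = $24,150. Book value $96,603.
Year 5: ⌊$96,603 × 200%/10⌋ = $19,320. Book value $77,283.
Year 6: ⌊$77,283 × 200%/10⌋ = $15,456. Book value $61,827.

$15,456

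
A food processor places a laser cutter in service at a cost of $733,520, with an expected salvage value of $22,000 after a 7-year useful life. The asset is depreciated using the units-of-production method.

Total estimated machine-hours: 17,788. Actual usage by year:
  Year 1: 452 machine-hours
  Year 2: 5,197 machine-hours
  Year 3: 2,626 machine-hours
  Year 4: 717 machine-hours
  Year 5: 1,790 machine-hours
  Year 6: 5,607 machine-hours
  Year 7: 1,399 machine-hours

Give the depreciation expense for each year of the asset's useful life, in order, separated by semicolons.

Depreciable base = $733,520 − $22,000 = $711,520.
Rate = $711,520 / 17,788 machine-hours = $40 per machine-hour.
Year 1: 452 × $40 = $18,080. Book value $715,440.
Year 2: 5,197 × $40 = $207,880. Book value $507,560.
Year 3: 2,626 × $40 = $105,040. Book value $402,520.
Year 4: 717 × $40 = $28,680. Book value $373,840.
Year 5: 1,790 × $40 = $71,600. Book value $302,240.
Year 6: 5,607 × $40 = $224,280. Book value $77,960.
Year 7: 1,399 × $40 = $55,960. Book value $22,000.

$18,080; $207,880; $105,040; $28,680; $71,600; $224,280; $55,960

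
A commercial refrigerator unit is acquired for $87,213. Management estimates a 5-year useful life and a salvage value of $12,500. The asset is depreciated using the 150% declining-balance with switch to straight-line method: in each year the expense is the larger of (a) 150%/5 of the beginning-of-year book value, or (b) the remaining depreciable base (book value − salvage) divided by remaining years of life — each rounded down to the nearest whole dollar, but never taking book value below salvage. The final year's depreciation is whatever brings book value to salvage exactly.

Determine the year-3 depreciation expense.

Depreciable base = $87,213 − $12,500 = $74,713.
Year 1: DB = ⌊$87,213 × 150%/5⌋ = $26,163; SL = ⌊$74,713/5⌋ = $14,942 → take DB $26,163. Book value $61,050.
Year 2: DB = ⌊$61,050 × 150%/5⌋ = $18,315; SL = ⌊$48,550/4⌋ = $12,137 → take DB $18,315. Book value $42,735.
Year 3: DB = ⌊$42,735 × 150%/5⌋ = $12,820; SL = ⌊$30,235/3⌋ = $10,078 → take DB $12,820. Book value $29,915.

$12,820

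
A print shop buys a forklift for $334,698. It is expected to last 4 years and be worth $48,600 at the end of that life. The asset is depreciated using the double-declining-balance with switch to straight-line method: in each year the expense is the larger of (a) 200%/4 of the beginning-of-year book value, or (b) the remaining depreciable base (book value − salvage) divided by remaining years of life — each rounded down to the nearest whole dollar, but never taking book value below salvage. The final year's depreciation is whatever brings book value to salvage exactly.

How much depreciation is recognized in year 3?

$35,075

Depreciable base = $334,698 − $48,600 = $286,098.
Year 1: DB = ⌊$334,698 × 200%/4⌋ = $167,349; SL = ⌊$286,098/4⌋ = $71,524 → take DB $167,349. Book value $167,349.
Year 2: DB = ⌊$167,349 × 200%/4⌋ = $83,674; SL = ⌊$118,749/3⌋ = $39,583 → take DB $83,674. Book value $83,675.
Year 3: DB = ⌊$83,675 × 200%/4⌋ = $41,837; SL = ⌊$35,075/2⌋ = $17,537 → take DB $41,837, capped at $35,075. Book value $48,600.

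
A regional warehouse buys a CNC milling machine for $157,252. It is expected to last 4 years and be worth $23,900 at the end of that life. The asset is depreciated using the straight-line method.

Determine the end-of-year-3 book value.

$57,238

Depreciable base = $157,252 − $23,900 = $133,352.
Annual expense = $133,352 / 4 = $33,338.
End of year 1: book value $123,914.
End of year 2: book value $90,576.
End of year 3: book value $57,238.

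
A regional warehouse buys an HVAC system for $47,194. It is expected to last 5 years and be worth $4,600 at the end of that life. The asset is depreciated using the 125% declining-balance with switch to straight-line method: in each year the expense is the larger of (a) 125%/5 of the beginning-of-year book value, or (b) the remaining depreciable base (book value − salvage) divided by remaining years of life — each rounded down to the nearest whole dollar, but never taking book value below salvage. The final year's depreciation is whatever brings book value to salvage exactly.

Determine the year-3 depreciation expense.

Depreciable base = $47,194 − $4,600 = $42,594.
Year 1: DB = ⌊$47,194 × 125%/5⌋ = $11,798; SL = ⌊$42,594/5⌋ = $8,518 → take DB $11,798. Book value $35,396.
Year 2: DB = ⌊$35,396 × 125%/5⌋ = $8,849; SL = ⌊$30,796/4⌋ = $7,699 → take DB $8,849. Book value $26,547.
Year 3: DB = ⌊$26,547 × 125%/5⌋ = $6,636; SL = ⌊$21,947/3⌋ = $7,315 → take SL $7,315. Book value $19,232.

$7,315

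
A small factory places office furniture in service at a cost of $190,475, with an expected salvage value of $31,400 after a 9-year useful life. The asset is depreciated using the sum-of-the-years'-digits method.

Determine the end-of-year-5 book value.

Depreciable base = $190,475 − $31,400 = $159,075.
Sum of the years' digits = 9+8+7+6+5+4+3+2+1 = 45.
Year 1: $159,075 × 9/45 = $31,815. Book value $158,660.
Year 2: $159,075 × 8/45 = $28,280. Book value $130,380.
Year 3: $159,075 × 7/45 = $24,745. Book value $105,635.
Year 4: $159,075 × 6/45 = $21,210. Book value $84,425.
Year 5: $159,075 × 5/45 = $17,675. Book value $66,750.

$66,750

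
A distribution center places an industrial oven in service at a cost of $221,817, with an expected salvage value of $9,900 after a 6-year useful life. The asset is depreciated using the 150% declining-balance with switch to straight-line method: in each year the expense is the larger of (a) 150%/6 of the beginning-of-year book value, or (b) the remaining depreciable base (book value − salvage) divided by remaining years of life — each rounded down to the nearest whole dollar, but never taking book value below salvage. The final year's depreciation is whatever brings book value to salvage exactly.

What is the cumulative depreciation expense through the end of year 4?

$156,130

Depreciable base = $221,817 − $9,900 = $211,917.
Year 1: DB = ⌊$221,817 × 150%/6⌋ = $55,454; SL = ⌊$211,917/6⌋ = $35,319 → take DB $55,454. Book value $166,363.
Year 2: DB = ⌊$166,363 × 150%/6⌋ = $41,590; SL = ⌊$156,463/5⌋ = $31,292 → take DB $41,590. Book value $124,773.
Year 3: DB = ⌊$124,773 × 150%/6⌋ = $31,193; SL = ⌊$114,873/4⌋ = $28,718 → take DB $31,193. Book value $93,580.
Year 4: DB = ⌊$93,580 × 150%/6⌋ = $23,395; SL = ⌊$83,680/3⌋ = $27,893 → take SL $27,893. Book value $65,687.
Accumulated through year 4 = $221,817 − $65,687 = $156,130.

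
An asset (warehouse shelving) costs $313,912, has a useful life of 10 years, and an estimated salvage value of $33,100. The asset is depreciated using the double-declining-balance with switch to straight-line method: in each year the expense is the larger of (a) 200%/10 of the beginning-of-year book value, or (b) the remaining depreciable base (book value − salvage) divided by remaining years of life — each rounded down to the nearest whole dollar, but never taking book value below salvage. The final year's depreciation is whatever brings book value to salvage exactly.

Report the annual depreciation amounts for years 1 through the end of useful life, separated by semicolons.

$62,782; $50,226; $40,180; $32,144; $25,716; $20,572; $16,458; $13,166; $10,533; $9,035

Depreciable base = $313,912 − $33,100 = $280,812.
Year 1: DB = ⌊$313,912 × 200%/10⌋ = $62,782; SL = ⌊$280,812/10⌋ = $28,081 → take DB $62,782. Book value $251,130.
Year 2: DB = ⌊$251,130 × 200%/10⌋ = $50,226; SL = ⌊$218,030/9⌋ = $24,225 → take DB $50,226. Book value $200,904.
Year 3: DB = ⌊$200,904 × 200%/10⌋ = $40,180; SL = ⌊$167,804/8⌋ = $20,975 → take DB $40,180. Book value $160,724.
Year 4: DB = ⌊$160,724 × 200%/10⌋ = $32,144; SL = ⌊$127,624/7⌋ = $18,232 → take DB $32,144. Book value $128,580.
Year 5: DB = ⌊$128,580 × 200%/10⌋ = $25,716; SL = ⌊$95,480/6⌋ = $15,913 → take DB $25,716. Book value $102,864.
Year 6: DB = ⌊$102,864 × 200%/10⌋ = $20,572; SL = ⌊$69,764/5⌋ = $13,952 → take DB $20,572. Book value $82,292.
Year 7: DB = ⌊$82,292 × 200%/10⌋ = $16,458; SL = ⌊$49,192/4⌋ = $12,298 → take DB $16,458. Book value $65,834.
Year 8: DB = ⌊$65,834 × 200%/10⌋ = $13,166; SL = ⌊$32,734/3⌋ = $10,911 → take DB $13,166. Book value $52,668.
Year 9: DB = ⌊$52,668 × 200%/10⌋ = $10,533; SL = ⌊$19,568/2⌋ = $9,784 → take DB $10,533. Book value $42,135.
Year 10 (final): $42,135 − $33,100 = $9,035. Book value $33,100.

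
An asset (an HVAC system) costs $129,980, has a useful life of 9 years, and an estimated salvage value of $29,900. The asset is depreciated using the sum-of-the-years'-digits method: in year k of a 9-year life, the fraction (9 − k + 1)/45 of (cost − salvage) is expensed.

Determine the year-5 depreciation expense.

Depreciable base = $129,980 − $29,900 = $100,080.
Sum of the years' digits = 9+8+7+6+5+4+3+2+1 = 45.
Year 1: $100,080 × 9/45 = $20,016. Book value $109,964.
Year 2: $100,080 × 8/45 = $17,792. Book value $92,172.
Year 3: $100,080 × 7/45 = $15,568. Book value $76,604.
Year 4: $100,080 × 6/45 = $13,344. Book value $63,260.
Year 5: $100,080 × 5/45 = $11,120. Book value $52,140.

$11,120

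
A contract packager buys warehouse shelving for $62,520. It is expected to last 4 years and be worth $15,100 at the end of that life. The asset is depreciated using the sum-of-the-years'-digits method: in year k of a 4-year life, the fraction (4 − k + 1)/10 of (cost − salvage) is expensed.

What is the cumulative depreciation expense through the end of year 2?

Depreciable base = $62,520 − $15,100 = $47,420.
Sum of the years' digits = 4+3+2+1 = 10.
Year 1: $47,420 × 4/10 = $18,968. Book value $43,552.
Year 2: $47,420 × 3/10 = $14,226. Book value $29,326.
Accumulated through year 2 = $62,520 − $29,326 = $33,194.

$33,194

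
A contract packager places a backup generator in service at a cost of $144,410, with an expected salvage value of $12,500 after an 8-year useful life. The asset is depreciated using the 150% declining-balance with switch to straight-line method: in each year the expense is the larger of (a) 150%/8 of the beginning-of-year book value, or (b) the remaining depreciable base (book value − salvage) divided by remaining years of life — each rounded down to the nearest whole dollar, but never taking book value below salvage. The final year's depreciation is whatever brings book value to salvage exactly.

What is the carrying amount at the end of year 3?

$77,459

Depreciable base = $144,410 − $12,500 = $131,910.
Year 1: DB = ⌊$144,410 × 150%/8⌋ = $27,076; SL = ⌊$131,910/8⌋ = $16,488 → take DB $27,076. Book value $117,334.
Year 2: DB = ⌊$117,334 × 150%/8⌋ = $22,000; SL = ⌊$104,834/7⌋ = $14,976 → take DB $22,000. Book value $95,334.
Year 3: DB = ⌊$95,334 × 150%/8⌋ = $17,875; SL = ⌊$82,834/6⌋ = $13,805 → take DB $17,875. Book value $77,459.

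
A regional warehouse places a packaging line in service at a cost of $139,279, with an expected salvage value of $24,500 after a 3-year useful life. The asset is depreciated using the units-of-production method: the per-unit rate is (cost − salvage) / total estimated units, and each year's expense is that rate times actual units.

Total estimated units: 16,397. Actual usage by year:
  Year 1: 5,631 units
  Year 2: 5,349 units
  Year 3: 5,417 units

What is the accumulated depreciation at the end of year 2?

Depreciable base = $139,279 − $24,500 = $114,779.
Rate = $114,779 / 16,397 units = $7 per unit.
Year 1: 5,631 × $7 = $39,417. Book value $99,862.
Year 2: 5,349 × $7 = $37,443. Book value $62,419.
Accumulated through year 2 = $139,279 − $62,419 = $76,860.

$76,860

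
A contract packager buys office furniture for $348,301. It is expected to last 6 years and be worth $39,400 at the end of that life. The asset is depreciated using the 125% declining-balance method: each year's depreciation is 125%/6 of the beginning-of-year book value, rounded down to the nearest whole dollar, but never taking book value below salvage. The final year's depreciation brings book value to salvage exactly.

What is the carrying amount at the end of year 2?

Depreciable base = $348,301 − $39,400 = $308,901.
Year 1: ⌊$348,301 × 125%/6⌋ = $72,562. Book value $275,739.
Year 2: ⌊$275,739 × 125%/6⌋ = $57,445. Book value $218,294.

$218,294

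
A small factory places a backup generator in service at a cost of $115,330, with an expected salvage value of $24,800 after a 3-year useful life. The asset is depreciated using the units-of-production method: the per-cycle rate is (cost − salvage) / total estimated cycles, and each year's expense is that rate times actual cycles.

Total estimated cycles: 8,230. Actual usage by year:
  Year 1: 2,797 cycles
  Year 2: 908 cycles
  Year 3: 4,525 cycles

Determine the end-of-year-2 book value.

$74,575

Depreciable base = $115,330 − $24,800 = $90,530.
Rate = $90,530 / 8,230 cycles = $11 per cycle.
Year 1: 2,797 × $11 = $30,767. Book value $84,563.
Year 2: 908 × $11 = $9,988. Book value $74,575.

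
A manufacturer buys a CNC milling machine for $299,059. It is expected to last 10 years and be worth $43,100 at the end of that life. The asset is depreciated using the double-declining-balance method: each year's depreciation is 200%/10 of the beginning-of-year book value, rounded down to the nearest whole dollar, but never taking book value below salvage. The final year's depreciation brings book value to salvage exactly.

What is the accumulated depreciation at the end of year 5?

$201,062

Depreciable base = $299,059 − $43,100 = $255,959.
Year 1: ⌊$299,059 × 200%/10⌋ = $59,811. Book value $239,248.
Year 2: ⌊$239,248 × 200%/10⌋ = $47,849. Book value $191,399.
Year 3: ⌊$191,399 × 200%/10⌋ = $38,279. Book value $153,120.
Year 4: ⌊$153,120 × 200%/10⌋ = $30,624. Book value $122,496.
Year 5: ⌊$122,496 × 200%/10⌋ = $24,499. Book value $97,997.
Accumulated through year 5 = $299,059 − $97,997 = $201,062.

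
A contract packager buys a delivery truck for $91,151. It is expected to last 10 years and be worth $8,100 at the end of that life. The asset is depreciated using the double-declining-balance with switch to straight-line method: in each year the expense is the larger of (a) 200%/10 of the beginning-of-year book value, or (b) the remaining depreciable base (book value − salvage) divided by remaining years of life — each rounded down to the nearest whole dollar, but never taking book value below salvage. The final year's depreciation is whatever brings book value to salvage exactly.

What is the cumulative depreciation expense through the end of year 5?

$61,282

Depreciable base = $91,151 − $8,100 = $83,051.
Year 1: DB = ⌊$91,151 × 200%/10⌋ = $18,230; SL = ⌊$83,051/10⌋ = $8,305 → take DB $18,230. Book value $72,921.
Year 2: DB = ⌊$72,921 × 200%/10⌋ = $14,584; SL = ⌊$64,821/9⌋ = $7,202 → take DB $14,584. Book value $58,337.
Year 3: DB = ⌊$58,337 × 200%/10⌋ = $11,667; SL = ⌊$50,237/8⌋ = $6,279 → take DB $11,667. Book value $46,670.
Year 4: DB = ⌊$46,670 × 200%/10⌋ = $9,334; SL = ⌊$38,570/7⌋ = $5,510 → take DB $9,334. Book value $37,336.
Year 5: DB = ⌊$37,336 × 200%/10⌋ = $7,467; SL = ⌊$29,236/6⌋ = $4,872 → take DB $7,467. Book value $29,869.
Accumulated through year 5 = $91,151 − $29,869 = $61,282.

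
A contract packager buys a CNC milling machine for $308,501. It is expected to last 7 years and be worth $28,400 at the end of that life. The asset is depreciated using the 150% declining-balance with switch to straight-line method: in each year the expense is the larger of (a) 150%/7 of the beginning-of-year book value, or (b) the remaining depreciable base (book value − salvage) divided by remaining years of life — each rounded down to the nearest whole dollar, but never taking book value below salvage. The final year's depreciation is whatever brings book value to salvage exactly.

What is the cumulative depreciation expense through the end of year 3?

Depreciable base = $308,501 − $28,400 = $280,101.
Year 1: DB = ⌊$308,501 × 150%/7⌋ = $66,107; SL = ⌊$280,101/7⌋ = $40,014 → take DB $66,107. Book value $242,394.
Year 2: DB = ⌊$242,394 × 150%/7⌋ = $51,941; SL = ⌊$213,994/6⌋ = $35,665 → take DB $51,941. Book value $190,453.
Year 3: DB = ⌊$190,453 × 150%/7⌋ = $40,811; SL = ⌊$162,053/5⌋ = $32,410 → take DB $40,811. Book value $149,642.
Accumulated through year 3 = $308,501 − $149,642 = $158,859.

$158,859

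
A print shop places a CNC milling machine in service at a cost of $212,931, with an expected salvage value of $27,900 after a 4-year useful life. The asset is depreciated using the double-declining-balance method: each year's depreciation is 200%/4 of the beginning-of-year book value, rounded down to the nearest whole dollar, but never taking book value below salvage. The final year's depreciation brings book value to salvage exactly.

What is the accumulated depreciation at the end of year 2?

$159,698

Depreciable base = $212,931 − $27,900 = $185,031.
Year 1: ⌊$212,931 × 200%/4⌋ = $106,465. Book value $106,466.
Year 2: ⌊$106,466 × 200%/4⌋ = $53,233. Book value $53,233.
Accumulated through year 2 = $212,931 − $53,233 = $159,698.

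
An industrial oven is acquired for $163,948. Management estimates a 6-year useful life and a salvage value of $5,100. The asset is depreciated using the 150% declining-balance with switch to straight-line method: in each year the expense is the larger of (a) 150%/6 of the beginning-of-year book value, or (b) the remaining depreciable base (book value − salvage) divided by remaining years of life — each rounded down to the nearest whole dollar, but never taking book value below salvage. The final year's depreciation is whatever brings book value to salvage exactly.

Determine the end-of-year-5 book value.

$26,456

Depreciable base = $163,948 − $5,100 = $158,848.
Year 1: DB = ⌊$163,948 × 150%/6⌋ = $40,987; SL = ⌊$158,848/6⌋ = $26,474 → take DB $40,987. Book value $122,961.
Year 2: DB = ⌊$122,961 × 150%/6⌋ = $30,740; SL = ⌊$117,861/5⌋ = $23,572 → take DB $30,740. Book value $92,221.
Year 3: DB = ⌊$92,221 × 150%/6⌋ = $23,055; SL = ⌊$87,121/4⌋ = $21,780 → take DB $23,055. Book value $69,166.
Year 4: DB = ⌊$69,166 × 150%/6⌋ = $17,291; SL = ⌊$64,066/3⌋ = $21,355 → take SL $21,355. Book value $47,811.
Year 5: DB = ⌊$47,811 × 150%/6⌋ = $11,952; SL = ⌊$42,711/2⌋ = $21,355 → take SL $21,355. Book value $26,456.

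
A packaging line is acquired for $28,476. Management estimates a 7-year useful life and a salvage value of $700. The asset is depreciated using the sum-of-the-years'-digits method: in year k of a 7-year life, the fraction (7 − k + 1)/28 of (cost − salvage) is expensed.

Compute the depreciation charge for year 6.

Depreciable base = $28,476 − $700 = $27,776.
Sum of the years' digits = 7+6+5+4+3+2+1 = 28.
Year 1: $27,776 × 7/28 = $6,944. Book value $21,532.
Year 2: $27,776 × 6/28 = $5,952. Book value $15,580.
Year 3: $27,776 × 5/28 = $4,960. Book value $10,620.
Year 4: $27,776 × 4/28 = $3,968. Book value $6,652.
Year 5: $27,776 × 3/28 = $2,976. Book value $3,676.
Year 6: $27,776 × 2/28 = $1,984. Book value $1,692.

$1,984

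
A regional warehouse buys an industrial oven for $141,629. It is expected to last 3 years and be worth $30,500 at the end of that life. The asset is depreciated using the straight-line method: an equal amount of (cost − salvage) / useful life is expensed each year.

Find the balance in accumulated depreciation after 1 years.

Depreciable base = $141,629 − $30,500 = $111,129.
Annual expense = $111,129 / 3 = $37,043.
End of year 1: book value $104,586.
Accumulated through year 1 = $141,629 − $104,586 = $37,043.

$37,043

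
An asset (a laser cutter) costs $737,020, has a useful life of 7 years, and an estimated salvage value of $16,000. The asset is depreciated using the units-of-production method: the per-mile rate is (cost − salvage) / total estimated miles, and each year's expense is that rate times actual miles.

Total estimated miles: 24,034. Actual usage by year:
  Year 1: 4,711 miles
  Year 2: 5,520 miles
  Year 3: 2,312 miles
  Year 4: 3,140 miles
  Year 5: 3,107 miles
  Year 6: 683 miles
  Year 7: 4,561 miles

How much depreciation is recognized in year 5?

Depreciable base = $737,020 − $16,000 = $721,020.
Rate = $721,020 / 24,034 miles = $30 per mile.
Year 1: 4,711 × $30 = $141,330. Book value $595,690.
Year 2: 5,520 × $30 = $165,600. Book value $430,090.
Year 3: 2,312 × $30 = $69,360. Book value $360,730.
Year 4: 3,140 × $30 = $94,200. Book value $266,530.
Year 5: 3,107 × $30 = $93,210. Book value $173,320.

$93,210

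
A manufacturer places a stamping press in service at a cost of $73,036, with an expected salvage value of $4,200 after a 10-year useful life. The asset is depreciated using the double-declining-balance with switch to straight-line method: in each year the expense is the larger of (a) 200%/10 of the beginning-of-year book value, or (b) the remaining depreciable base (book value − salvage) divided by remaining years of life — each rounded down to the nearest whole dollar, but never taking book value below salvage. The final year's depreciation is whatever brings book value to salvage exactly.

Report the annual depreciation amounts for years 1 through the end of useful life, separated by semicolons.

Depreciable base = $73,036 − $4,200 = $68,836.
Year 1: DB = ⌊$73,036 × 200%/10⌋ = $14,607; SL = ⌊$68,836/10⌋ = $6,883 → take DB $14,607. Book value $58,429.
Year 2: DB = ⌊$58,429 × 200%/10⌋ = $11,685; SL = ⌊$54,229/9⌋ = $6,025 → take DB $11,685. Book value $46,744.
Year 3: DB = ⌊$46,744 × 200%/10⌋ = $9,348; SL = ⌊$42,544/8⌋ = $5,318 → take DB $9,348. Book value $37,396.
Year 4: DB = ⌊$37,396 × 200%/10⌋ = $7,479; SL = ⌊$33,196/7⌋ = $4,742 → take DB $7,479. Book value $29,917.
Year 5: DB = ⌊$29,917 × 200%/10⌋ = $5,983; SL = ⌊$25,717/6⌋ = $4,286 → take DB $5,983. Book value $23,934.
Year 6: DB = ⌊$23,934 × 200%/10⌋ = $4,786; SL = ⌊$19,734/5⌋ = $3,946 → take DB $4,786. Book value $19,148.
Year 7: DB = ⌊$19,148 × 200%/10⌋ = $3,829; SL = ⌊$14,948/4⌋ = $3,737 → take DB $3,829. Book value $15,319.
Year 8: DB = ⌊$15,319 × 200%/10⌋ = $3,063; SL = ⌊$11,119/3⌋ = $3,706 → take SL $3,706. Book value $11,613.
Year 9: DB = ⌊$11,613 × 200%/10⌋ = $2,322; SL = ⌊$7,413/2⌋ = $3,706 → take SL $3,706. Book value $7,907.
Year 10 (final): $7,907 − $4,200 = $3,707. Book value $4,200.

$14,607; $11,685; $9,348; $7,479; $5,983; $4,786; $3,829; $3,706; $3,706; $3,707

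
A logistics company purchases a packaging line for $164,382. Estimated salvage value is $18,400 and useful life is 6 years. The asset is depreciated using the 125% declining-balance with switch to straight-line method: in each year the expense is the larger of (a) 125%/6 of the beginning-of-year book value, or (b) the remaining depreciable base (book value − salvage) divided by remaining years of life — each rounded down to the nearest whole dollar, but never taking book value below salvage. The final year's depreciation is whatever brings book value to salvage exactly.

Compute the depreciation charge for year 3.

$21,463

Depreciable base = $164,382 − $18,400 = $145,982.
Year 1: DB = ⌊$164,382 × 125%/6⌋ = $34,246; SL = ⌊$145,982/6⌋ = $24,330 → take DB $34,246. Book value $130,136.
Year 2: DB = ⌊$130,136 × 125%/6⌋ = $27,111; SL = ⌊$111,736/5⌋ = $22,347 → take DB $27,111. Book value $103,025.
Year 3: DB = ⌊$103,025 × 125%/6⌋ = $21,463; SL = ⌊$84,625/4⌋ = $21,156 → take DB $21,463. Book value $81,562.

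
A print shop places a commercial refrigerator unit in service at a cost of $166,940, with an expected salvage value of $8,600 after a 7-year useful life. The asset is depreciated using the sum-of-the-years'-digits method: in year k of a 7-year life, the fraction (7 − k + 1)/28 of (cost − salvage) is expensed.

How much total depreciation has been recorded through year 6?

$152,685

Depreciable base = $166,940 − $8,600 = $158,340.
Sum of the years' digits = 7+6+5+4+3+2+1 = 28.
Year 1: $158,340 × 7/28 = $39,585. Book value $127,355.
Year 2: $158,340 × 6/28 = $33,930. Book value $93,425.
Year 3: $158,340 × 5/28 = $28,275. Book value $65,150.
Year 4: $158,340 × 4/28 = $22,620. Book value $42,530.
Year 5: $158,340 × 3/28 = $16,965. Book value $25,565.
Year 6: $158,340 × 2/28 = $11,310. Book value $14,255.
Accumulated through year 6 = $166,940 − $14,255 = $152,685.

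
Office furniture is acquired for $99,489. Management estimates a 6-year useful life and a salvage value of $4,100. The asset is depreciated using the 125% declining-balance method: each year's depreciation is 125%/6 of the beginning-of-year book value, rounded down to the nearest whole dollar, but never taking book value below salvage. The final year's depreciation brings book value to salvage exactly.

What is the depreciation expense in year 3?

$12,990

Depreciable base = $99,489 − $4,100 = $95,389.
Year 1: ⌊$99,489 × 125%/6⌋ = $20,726. Book value $78,763.
Year 2: ⌊$78,763 × 125%/6⌋ = $16,408. Book value $62,355.
Year 3: ⌊$62,355 × 125%/6⌋ = $12,990. Book value $49,365.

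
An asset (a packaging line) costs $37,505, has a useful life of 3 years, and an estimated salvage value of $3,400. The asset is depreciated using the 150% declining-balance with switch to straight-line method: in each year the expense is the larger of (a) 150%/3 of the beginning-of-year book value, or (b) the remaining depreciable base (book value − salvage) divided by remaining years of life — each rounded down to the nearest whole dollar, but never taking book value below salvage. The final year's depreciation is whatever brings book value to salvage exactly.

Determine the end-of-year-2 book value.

$9,377

Depreciable base = $37,505 − $3,400 = $34,105.
Year 1: DB = ⌊$37,505 × 150%/3⌋ = $18,752; SL = ⌊$34,105/3⌋ = $11,368 → take DB $18,752. Book value $18,753.
Year 2: DB = ⌊$18,753 × 150%/3⌋ = $9,376; SL = ⌊$15,353/2⌋ = $7,676 → take DB $9,376. Book value $9,377.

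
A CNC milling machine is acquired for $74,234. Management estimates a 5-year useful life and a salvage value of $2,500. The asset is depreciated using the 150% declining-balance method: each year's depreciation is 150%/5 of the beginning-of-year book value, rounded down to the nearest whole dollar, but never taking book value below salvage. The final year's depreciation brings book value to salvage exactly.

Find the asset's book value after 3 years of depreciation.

Depreciable base = $74,234 − $2,500 = $71,734.
Year 1: ⌊$74,234 × 150%/5⌋ = $22,270. Book value $51,964.
Year 2: ⌊$51,964 × 150%/5⌋ = $15,589. Book value $36,375.
Year 3: ⌊$36,375 × 150%/5⌋ = $10,912. Book value $25,463.

$25,463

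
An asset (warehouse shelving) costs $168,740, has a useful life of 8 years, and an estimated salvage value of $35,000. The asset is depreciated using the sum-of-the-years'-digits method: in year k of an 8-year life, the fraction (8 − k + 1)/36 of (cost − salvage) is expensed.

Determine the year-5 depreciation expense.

$14,860

Depreciable base = $168,740 − $35,000 = $133,740.
Sum of the years' digits = 8+7+6+5+4+3+2+1 = 36.
Year 1: $133,740 × 8/36 = $29,720. Book value $139,020.
Year 2: $133,740 × 7/36 = $26,005. Book value $113,015.
Year 3: $133,740 × 6/36 = $22,290. Book value $90,725.
Year 4: $133,740 × 5/36 = $18,575. Book value $72,150.
Year 5: $133,740 × 4/36 = $14,860. Book value $57,290.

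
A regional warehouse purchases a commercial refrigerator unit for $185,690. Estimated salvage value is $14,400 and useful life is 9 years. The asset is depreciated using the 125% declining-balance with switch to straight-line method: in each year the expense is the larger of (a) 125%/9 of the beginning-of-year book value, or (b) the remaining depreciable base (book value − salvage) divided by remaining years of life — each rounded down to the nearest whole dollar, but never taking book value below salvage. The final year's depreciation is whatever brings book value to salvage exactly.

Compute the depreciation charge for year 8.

$17,362

Depreciable base = $185,690 − $14,400 = $171,290.
Year 1: DB = ⌊$185,690 × 125%/9⌋ = $25,790; SL = ⌊$171,290/9⌋ = $19,032 → take DB $25,790. Book value $159,900.
Year 2: DB = ⌊$159,900 × 125%/9⌋ = $22,208; SL = ⌊$145,500/8⌋ = $18,187 → take DB $22,208. Book value $137,692.
Year 3: DB = ⌊$137,692 × 125%/9⌋ = $19,123; SL = ⌊$123,292/7⌋ = $17,613 → take DB $19,123. Book value $118,569.
Year 4: DB = ⌊$118,569 × 125%/9⌋ = $16,467; SL = ⌊$104,169/6⌋ = $17,361 → take SL $17,361. Book value $101,208.
Year 5: DB = ⌊$101,208 × 125%/9⌋ = $14,056; SL = ⌊$86,808/5⌋ = $17,361 → take SL $17,361. Book value $83,847.
Year 6: DB = ⌊$83,847 × 125%/9⌋ = $11,645; SL = ⌊$69,447/4⌋ = $17,361 → take SL $17,361. Book value $66,486.
Year 7: DB = ⌊$66,486 × 125%/9⌋ = $9,234; SL = ⌊$52,086/3⌋ = $17,362 → take SL $17,362. Book value $49,124.
Year 8: DB = ⌊$49,124 × 125%/9⌋ = $6,822; SL = ⌊$34,724/2⌋ = $17,362 → take SL $17,362. Book value $31,762.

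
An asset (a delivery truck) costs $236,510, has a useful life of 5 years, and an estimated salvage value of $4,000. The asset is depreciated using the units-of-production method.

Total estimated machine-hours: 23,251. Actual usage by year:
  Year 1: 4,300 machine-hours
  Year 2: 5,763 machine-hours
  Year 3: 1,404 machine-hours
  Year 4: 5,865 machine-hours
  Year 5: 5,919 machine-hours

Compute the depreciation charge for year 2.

Depreciable base = $236,510 − $4,000 = $232,510.
Rate = $232,510 / 23,251 machine-hours = $10 per machine-hour.
Year 1: 4,300 × $10 = $43,000. Book value $193,510.
Year 2: 5,763 × $10 = $57,630. Book value $135,880.

$57,630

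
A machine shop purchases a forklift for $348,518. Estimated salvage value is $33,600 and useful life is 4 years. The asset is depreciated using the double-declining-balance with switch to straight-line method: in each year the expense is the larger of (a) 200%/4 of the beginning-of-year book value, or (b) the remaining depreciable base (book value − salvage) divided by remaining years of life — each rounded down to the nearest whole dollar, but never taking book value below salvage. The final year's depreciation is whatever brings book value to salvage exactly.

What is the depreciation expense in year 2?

Depreciable base = $348,518 − $33,600 = $314,918.
Year 1: DB = ⌊$348,518 × 200%/4⌋ = $174,259; SL = ⌊$314,918/4⌋ = $78,729 → take DB $174,259. Book value $174,259.
Year 2: DB = ⌊$174,259 × 200%/4⌋ = $87,129; SL = ⌊$140,659/3⌋ = $46,886 → take DB $87,129. Book value $87,130.

$87,129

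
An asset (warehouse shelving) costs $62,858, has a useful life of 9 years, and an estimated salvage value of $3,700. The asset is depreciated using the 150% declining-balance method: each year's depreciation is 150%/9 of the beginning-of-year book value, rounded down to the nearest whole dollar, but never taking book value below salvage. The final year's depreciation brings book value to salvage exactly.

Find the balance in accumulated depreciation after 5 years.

Depreciable base = $62,858 − $3,700 = $59,158.
Year 1: ⌊$62,858 × 150%/9⌋ = $10,476. Book value $52,382.
Year 2: ⌊$52,382 × 150%/9⌋ = $8,730. Book value $43,652.
Year 3: ⌊$43,652 × 150%/9⌋ = $7,275. Book value $36,377.
Year 4: ⌊$36,377 × 150%/9⌋ = $6,062. Book value $30,315.
Year 5: ⌊$30,315 × 150%/9⌋ = $5,052. Book value $25,263.
Accumulated through year 5 = $62,858 − $25,263 = $37,595.

$37,595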